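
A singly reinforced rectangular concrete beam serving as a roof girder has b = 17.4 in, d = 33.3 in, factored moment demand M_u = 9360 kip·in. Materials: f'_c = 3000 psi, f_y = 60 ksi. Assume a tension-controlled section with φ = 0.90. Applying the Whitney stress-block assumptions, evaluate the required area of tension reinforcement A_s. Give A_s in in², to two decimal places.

A_s ≈ 5.92 in²

M_n = M_u/φ = 9360/0.90 = 10400 kip·in.
From M_n = 0.85 f'_c a b (d − a/2):
a = d − √(d² − 2M_n/(0.85 f'_c b)) = 33.3 − √(33.3² − 2 × 10400/(0.85 × 3 × 17.4)) = 8.000 in.
A_s = 0.85 f'_c a b / f_y = 0.85 × 3 × 8.000 × 17.4 / 60 = 5.916 in².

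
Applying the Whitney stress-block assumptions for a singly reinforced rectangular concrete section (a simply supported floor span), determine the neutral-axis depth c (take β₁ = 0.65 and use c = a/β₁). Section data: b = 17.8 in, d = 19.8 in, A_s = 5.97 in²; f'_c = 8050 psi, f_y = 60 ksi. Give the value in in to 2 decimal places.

c ≈ 4.52 in

T = A_s f_y = 5.97 × 60 = 358.2 kips.
a = T/(0.85 f'_c b) = 358.2/(0.85 × 8.05 × 17.8) = 2.9410 in.
With β₁ = 0.65, c = a/β₁ = 2.9410/0.65 = 4.52 in.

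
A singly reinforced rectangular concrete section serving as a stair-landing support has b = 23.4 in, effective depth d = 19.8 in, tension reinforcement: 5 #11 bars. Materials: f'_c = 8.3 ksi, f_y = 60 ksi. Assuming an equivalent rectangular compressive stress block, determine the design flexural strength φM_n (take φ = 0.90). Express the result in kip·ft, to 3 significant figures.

φM_n ≈ 645 kip·ft

A_s = 5 × 1.56 = 7.8 in².
T = A_s f_y = 7.8 × 60 = 468 kips.
a = T/(0.85 f'_c b) = 468/(0.85 × 8.3 × 23.4) = 2.835 in.
M_n = T(d − a/2) = 468 × (19.8 − 1.4175) = 8603.0 kip·in = 8603.0/12 = 716.92 kip·ft.
φM_n = 0.90 × 716.92 = 645.23 kip·ft.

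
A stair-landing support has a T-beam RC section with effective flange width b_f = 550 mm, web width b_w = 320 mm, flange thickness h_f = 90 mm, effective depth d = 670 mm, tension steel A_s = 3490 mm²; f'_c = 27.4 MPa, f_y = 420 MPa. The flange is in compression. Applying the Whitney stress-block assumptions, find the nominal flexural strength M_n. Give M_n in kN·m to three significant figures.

M_n ≈ 895 kN·m

Tension: T = A_s f_y = 3490 × 420 = 1465800 N.
Try a within the flange: a = T/(0.85 f'_c b_f) = 1465800/(0.85 × 27.4 × 550) = 114.43 mm.
a = 114.43 > h_f = 90 mm: the block extends into the web. Split into flange-overhang and web parts.
C_f = 0.85 f'_c (b_f − b_w) h_f = 0.85 × 27.4 × (550 − 320) × 90 = 482103 N.
Remaining web compression depth: a_w = (T − C_f)/(0.85 f'_c b_w) = (1465800 − 482103)/(0.85 × 27.4 × 320) = 131.99 mm.
M_n = C_f(d − h_f/2) + (T − C_f)(d − a_w/2) = 482103 × (670 − 45) + 983697 × (670 − 65.995) = 301.31 + 594.16 = 895.47 × 10⁶ N·mm.
M_n = 895.47 kN·m.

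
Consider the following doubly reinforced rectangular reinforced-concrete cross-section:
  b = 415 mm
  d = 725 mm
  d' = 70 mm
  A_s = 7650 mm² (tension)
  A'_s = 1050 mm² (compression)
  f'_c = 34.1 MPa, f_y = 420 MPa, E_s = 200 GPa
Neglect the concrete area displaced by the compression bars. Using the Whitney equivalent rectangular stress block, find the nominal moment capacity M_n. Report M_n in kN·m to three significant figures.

M_n ≈ 1980 kN·m

Assume both tension and compression steel yield.
Net tension couple steel: A_s − A'_s = 6600 mm².
a = (A_s − A'_s) f_y / (0.85 f'_c b) = 2772000/(0.85 × 34.1 × 415) = 230.45 mm.
c = a/β₁ = 230.45/0.806 = 285.92 mm; ε'_s = 0.003(c − d')/c = 0.0023 ≥ f_y/E_s = 0.0021, so compression steel does yield.
M_n = (A_s − A'_s) f_y (d − a/2) + A'_s f_y (d − d') = [2772000 × (725 − 115.225) + 441000 × (725 − 70)] × 10⁻⁶ = 1690.30 + 288.86 = 1979.16 kN·m.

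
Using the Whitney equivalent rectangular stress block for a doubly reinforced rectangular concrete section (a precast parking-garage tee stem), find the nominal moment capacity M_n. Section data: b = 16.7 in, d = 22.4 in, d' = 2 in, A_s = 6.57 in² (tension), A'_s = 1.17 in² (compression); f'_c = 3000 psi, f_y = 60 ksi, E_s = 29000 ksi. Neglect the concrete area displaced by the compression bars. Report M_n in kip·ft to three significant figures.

M_n ≈ 621 kip·ft

Assume both steels yield.
a = (A_s − A'_s) f_y/(0.85 f'_c b) = (6.57 − 1.17) × 60/(0.85 × 3 × 16.7) = 7.608 in.
c = a/β₁ = 7.608/0.85 = 8.951 in; ε'_s = 0.003(c − d')/c = 0.0023 ≥ ε_y = 0.0021, so the compression steel yields.
M_n = (A_s − A'_s) f_y (d − a/2) + A'_s f_y (d − d') = 324 × (22.4 − 3.804) + 70.2 × (22.4 − 2) = 6025.1 + 1432.1 = 7457.2 kip·in = 7457.2/12 = 621.43 kip·ft.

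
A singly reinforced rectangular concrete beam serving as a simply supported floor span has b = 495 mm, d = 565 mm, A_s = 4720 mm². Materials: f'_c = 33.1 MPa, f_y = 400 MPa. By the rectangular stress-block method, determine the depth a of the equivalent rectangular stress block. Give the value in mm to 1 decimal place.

a ≈ 135.6 mm

T = A_s f_y = 4720 × 400 = 1888000 N = 1888 kN.
Setting C = 0.85 f'_c a b equal to T: a = 1888000/(0.85 × 33.1 × 495) = 135.6 mm.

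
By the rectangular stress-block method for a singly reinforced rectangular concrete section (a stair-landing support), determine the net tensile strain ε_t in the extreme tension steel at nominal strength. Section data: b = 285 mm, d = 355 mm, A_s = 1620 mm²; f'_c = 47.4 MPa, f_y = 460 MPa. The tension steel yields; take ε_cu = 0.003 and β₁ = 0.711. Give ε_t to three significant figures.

ε_t ≈ 0.00867

a = A_s f_y/(0.85 f'_c b) = 64.90 mm.
β₁ = 0.711, so c = a/β₁ = 64.90/0.711 = 91.28 mm.
From the linear strain diagram with ε_cu = 0.003: ε_t = 0.003 (d − c)/c = 0.003 × (355 − 91.28)/91.28 = 0.00867.
Since ε_t ≥ 0.005, the section is tension-controlled.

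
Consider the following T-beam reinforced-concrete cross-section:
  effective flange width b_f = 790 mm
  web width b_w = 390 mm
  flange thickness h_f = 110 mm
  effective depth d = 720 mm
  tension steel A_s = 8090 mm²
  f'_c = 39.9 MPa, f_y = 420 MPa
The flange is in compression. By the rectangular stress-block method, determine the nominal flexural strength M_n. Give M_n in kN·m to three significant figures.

Tension: T = A_s f_y = 8090 × 420 = 3397800 N.
Try a within the flange: a = T/(0.85 f'_c b_f) = 3397800/(0.85 × 39.9 × 790) = 126.82 mm.
a = 126.82 > h_f = 110 mm: the block extends into the web. Split into flange-overhang and web parts.
C_f = 0.85 f'_c (b_f − b_w) h_f = 0.85 × 39.9 × (790 − 390) × 110 = 1492260 N.
Remaining web compression depth: a_w = (T − C_f)/(0.85 f'_c b_w) = (3397800 − 1492260)/(0.85 × 39.9 × 390) = 144.07 mm.
M_n = C_f(d − h_f/2) + (T − C_f)(d − a_w/2) = 1492260 × (720 − 55) + 1905540 × (720 − 72.035) = 992.35 + 1234.72 = 2227.07 × 10⁶ N·mm.
M_n = 2227.07 kN·m.

M_n ≈ 2230 kN·m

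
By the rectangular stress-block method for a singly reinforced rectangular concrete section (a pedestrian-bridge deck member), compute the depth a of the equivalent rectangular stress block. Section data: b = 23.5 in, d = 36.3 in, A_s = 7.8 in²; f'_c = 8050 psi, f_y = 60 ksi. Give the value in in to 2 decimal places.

a ≈ 2.91 in

T = A_s f_y = 7.8 × 60 = 468 kips.
a = T/(0.85 f'_c b) = 468/(0.85 × 8.05 × 23.5) = 2.91 in.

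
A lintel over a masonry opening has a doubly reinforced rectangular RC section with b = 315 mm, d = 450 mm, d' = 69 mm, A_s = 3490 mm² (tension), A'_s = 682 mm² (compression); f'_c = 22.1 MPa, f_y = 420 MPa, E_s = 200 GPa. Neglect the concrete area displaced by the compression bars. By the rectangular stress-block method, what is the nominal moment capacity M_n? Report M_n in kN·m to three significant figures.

M_n ≈ 522 kN·m

Assume both tension and compression steel yield.
Net tension couple steel: A_s − A'_s = 2808 mm².
a = (A_s − A'_s) f_y / (0.85 f'_c b) = 1179360/(0.85 × 22.1 × 315) = 199.31 mm.
c = a/β₁ = 199.31/0.85 = 234.48 mm; ε'_s = 0.003(c − d')/c = 0.0021 ≥ f_y/E_s = 0.0021, so compression steel does yield.
M_n = (A_s − A'_s) f_y (d − a/2) + A'_s f_y (d − d') = [1179360 × (450 − 99.655) + 286440 × (450 − 69)] × 10⁻⁶ = 413.18 + 109.13 = 522.31 kN·m.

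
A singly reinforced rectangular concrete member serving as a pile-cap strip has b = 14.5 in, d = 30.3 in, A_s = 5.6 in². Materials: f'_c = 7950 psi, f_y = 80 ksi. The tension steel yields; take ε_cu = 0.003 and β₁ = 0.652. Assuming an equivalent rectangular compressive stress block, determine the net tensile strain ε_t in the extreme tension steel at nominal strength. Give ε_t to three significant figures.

a = A_s f_y/(0.85 f'_c b) = 4.572 in.
β₁ = 0.652, so c = a/β₁ = 4.572/0.652 = 7.012 in.
From the linear strain diagram with ε_cu = 0.003: ε_t = 0.003 (d − c)/c = 0.003 × (30.3 − 7.012)/7.012 = 0.00996.
Since ε_t ≥ 0.005, the section is tension-controlled.

ε_t ≈ 0.00996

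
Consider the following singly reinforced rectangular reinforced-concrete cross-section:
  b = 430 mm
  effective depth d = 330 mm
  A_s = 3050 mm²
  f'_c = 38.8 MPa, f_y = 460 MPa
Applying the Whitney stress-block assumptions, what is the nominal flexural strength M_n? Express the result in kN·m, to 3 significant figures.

M_n ≈ 394 kN·m

T = A_s f_y = 3050 × 460 = 1403000 N = 1403 kN.
From C = T: a = T/(0.85 f'_c b) = 1403000/(0.85 × 38.8 × 430) = 98.93 mm.
M_n = T(d − a/2) = 1403 kN × (330 − 49.465) mm = 393.59 kN·m.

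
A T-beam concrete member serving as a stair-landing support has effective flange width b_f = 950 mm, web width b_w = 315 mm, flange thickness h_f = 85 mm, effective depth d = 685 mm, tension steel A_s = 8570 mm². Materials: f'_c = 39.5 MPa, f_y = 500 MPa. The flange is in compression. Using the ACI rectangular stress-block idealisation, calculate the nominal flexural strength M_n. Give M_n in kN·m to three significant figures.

M_n ≈ 2570 kN·m

Tension: T = A_s f_y = 8570 × 500 = 4285000 N.
Try a within the flange: a = T/(0.85 f'_c b_f) = 4285000/(0.85 × 39.5 × 950) = 134.34 mm.
a = 134.34 > h_f = 85 mm: the block extends into the web. Split into flange-overhang and web parts.
C_f = 0.85 f'_c (b_f − b_w) h_f = 0.85 × 39.5 × (950 − 315) × 85 = 1812211 N.
Remaining web compression depth: a_w = (T − C_f)/(0.85 f'_c b_w) = (4285000 − 1812211)/(0.85 × 39.5 × 315) = 233.81 mm.
M_n = C_f(d − h_f/2) + (T − C_f)(d − a_w/2) = 1812211 × (685 − 42.5) + 2472789 × (685 − 116.905) = 1164.35 + 1404.78 = 2569.13 × 10⁶ N·mm.
M_n = 2569.13 kN·m.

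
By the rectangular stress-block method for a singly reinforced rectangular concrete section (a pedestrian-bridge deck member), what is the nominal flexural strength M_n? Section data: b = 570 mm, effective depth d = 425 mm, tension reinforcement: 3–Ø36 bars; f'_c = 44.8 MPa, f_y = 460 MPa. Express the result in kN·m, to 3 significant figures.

A_s = 3 × 1018 = 3054 mm².
T = A_s f_y = 3054 × 460 = 1404840 N = 1404.84 kN.
From C = T: a = T/(0.85 f'_c b) = 1404840/(0.85 × 44.8 × 570) = 64.72 mm.
M_n = T(d − a/2) = 1404.84 kN × (425 − 32.36) mm = 551.60 kN·m.

M_n ≈ 552 kN·m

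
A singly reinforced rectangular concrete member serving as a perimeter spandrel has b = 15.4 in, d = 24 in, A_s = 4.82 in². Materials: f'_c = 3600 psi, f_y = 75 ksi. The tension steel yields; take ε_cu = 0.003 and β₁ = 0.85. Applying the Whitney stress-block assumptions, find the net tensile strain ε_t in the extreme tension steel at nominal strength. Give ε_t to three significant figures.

a = A_s f_y/(0.85 f'_c b) = 7.671 in.
β₁ = 0.85, so c = a/β₁ = 7.671/0.85 = 9.025 in.
From the linear strain diagram with ε_cu = 0.003: ε_t = 0.003 (d − c)/c = 0.003 × (24 − 9.025)/9.025 = 0.00498.
ε_t is between 0.004 and 0.005 — transition zone.

ε_t ≈ 0.00498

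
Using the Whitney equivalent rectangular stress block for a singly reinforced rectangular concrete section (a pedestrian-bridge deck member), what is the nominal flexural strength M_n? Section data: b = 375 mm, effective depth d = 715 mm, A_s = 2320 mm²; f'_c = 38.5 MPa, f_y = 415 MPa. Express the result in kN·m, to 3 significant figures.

M_n ≈ 651 kN·m

T = A_s f_y = 2320 × 415 = 962800 N = 962.8 kN.
From C = T: a = T/(0.85 f'_c b) = 962800/(0.85 × 38.5 × 375) = 78.46 mm.
M_n = T(d − a/2) = 962.8 kN × (715 − 39.23) mm = 650.63 kN·m.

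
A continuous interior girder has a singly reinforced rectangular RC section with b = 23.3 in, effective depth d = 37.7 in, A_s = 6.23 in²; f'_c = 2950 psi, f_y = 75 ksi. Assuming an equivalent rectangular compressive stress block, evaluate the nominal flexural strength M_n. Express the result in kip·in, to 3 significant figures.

M_n ≈ 15700 kip·in

T = A_s f_y = 6.23 × 75 = 467.25 kips.
a = T/(0.85 f'_c b) = 467.25/(0.85 × 2.95 × 23.3) = 7.997 in.
M_n = T(d − a/2) = 467.25 × (37.7 − 3.9985) = 15747.0 kip·in.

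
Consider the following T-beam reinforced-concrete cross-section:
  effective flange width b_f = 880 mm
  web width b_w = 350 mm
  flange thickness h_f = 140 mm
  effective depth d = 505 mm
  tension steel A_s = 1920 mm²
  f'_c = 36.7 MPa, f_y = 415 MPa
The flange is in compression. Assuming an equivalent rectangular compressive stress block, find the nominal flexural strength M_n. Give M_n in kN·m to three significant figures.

Tension: T = A_s f_y = 1920 × 415 = 796800 N.
Try a within the flange: a = T/(0.85 f'_c b_f) = 796800/(0.85 × 36.7 × 880) = 29.03 mm.
Since a = 29.03 ≤ h_f = 140 mm, the stress block lies entirely in the flange; analyse as a rectangular beam of width b_f.
M_n = T(d − a/2) = 796800 × (505 − 14.515) = 390.82 × 10⁶ N·mm.
M_n = 390.82 kN·m.

M_n ≈ 391 kN·m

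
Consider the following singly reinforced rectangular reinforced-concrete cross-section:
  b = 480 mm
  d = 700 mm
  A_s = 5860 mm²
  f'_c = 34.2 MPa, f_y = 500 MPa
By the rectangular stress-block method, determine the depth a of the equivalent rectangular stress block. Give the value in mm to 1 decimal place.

a ≈ 210.0 mm

T = A_s f_y = 5860 × 500 = 2930000 N = 2930 kN.
Setting C = 0.85 f'_c a b equal to T: a = 2930000/(0.85 × 34.2 × 480) = 210.0 mm.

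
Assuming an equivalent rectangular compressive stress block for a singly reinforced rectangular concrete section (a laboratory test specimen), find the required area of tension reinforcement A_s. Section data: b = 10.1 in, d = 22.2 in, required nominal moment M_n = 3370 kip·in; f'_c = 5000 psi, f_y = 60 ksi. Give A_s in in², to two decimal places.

A_s ≈ 2.77 in²

From M_n = 0.85 f'_c a b (d − a/2):
a = d − √(d² − 2M_n/(0.85 f'_c b)) = 22.2 − √(22.2² − 2 × 3370/(0.85 × 5 × 10.1)) = 3.875 in.
A_s = 0.85 f'_c a b / f_y = 0.85 × 5 × 3.875 × 10.1 / 60 = 2.772 in².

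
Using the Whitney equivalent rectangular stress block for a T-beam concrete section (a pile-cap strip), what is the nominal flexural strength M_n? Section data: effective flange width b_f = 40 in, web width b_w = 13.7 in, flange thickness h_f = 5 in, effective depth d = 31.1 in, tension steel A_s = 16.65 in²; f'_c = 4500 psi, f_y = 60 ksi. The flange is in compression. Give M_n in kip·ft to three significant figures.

Tension: T = A_s f_y = 16.65 × 60 = 999 kips.
Try a within the flange: a = T/(0.85 f'_c b_f) = 999/(0.85 × 4.5 × 40) = 6.529 in.
a = 6.529 > h_f = 5 in: the block extends into the web. Split into flange-overhang and web parts.
C_f = 0.85 f'_c (b_f − b_w) h_f = 0.85 × 4.5 × (40 − 13.7) × 5 = 503.0 kips.
Remaining web compression depth: a_w = (T − C_f)/(0.85 f'_c b_w) = (999 − 503.0)/(0.85 × 4.5 × 13.7) = 9.465 in.
M_n = C_f(d − h_f/2) + (T − C_f)(d − a_w/2) = 503.0 × (31.1 − 2.5) + 496 × (31.1 − 4.7325) = 14385.8 + 13078.3 = 27464.1 kip·in.
M_n = 27464.1/12 = 2288.68 kip·ft.

M_n ≈ 2290 kip·ft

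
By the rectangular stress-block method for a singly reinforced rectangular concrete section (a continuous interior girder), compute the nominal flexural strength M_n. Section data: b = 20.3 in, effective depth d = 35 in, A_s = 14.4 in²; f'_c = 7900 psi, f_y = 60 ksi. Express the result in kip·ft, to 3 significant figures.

T = A_s f_y = 14.4 × 60 = 864 kips.
a = T/(0.85 f'_c b) = 864/(0.85 × 7.9 × 20.3) = 6.338 in.
M_n = T(d − a/2) = 864 × (35 − 3.169) = 27502.0 kip·in = 27502.0/12 = 2291.83 kip·ft.

M_n ≈ 2290 kip·ft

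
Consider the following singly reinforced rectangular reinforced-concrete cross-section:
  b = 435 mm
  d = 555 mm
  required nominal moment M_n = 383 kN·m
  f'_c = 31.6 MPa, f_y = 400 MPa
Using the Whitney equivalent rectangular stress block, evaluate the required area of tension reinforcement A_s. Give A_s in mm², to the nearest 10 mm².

With M_n = 0.85 f'_c a b (d − a/2), solve the quadratic for a:
a = d − √(d² − 2M_n/(0.85 f'_c b)) = 555 − √(555² − 2 × 383×10⁶/(0.85 × 31.6 × 435)) = 62.59 mm.
A_s = 0.85 f'_c a b / f_y = 0.85 × 31.6 × 62.59 × 435 / 400 = 1828.3 mm².

A_s ≈ 1830 mm²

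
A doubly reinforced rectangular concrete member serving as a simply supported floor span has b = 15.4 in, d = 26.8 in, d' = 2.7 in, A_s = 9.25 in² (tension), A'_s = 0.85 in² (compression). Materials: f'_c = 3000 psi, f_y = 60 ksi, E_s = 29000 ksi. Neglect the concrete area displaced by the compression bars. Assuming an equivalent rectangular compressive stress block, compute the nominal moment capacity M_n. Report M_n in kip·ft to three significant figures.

Assume both steels yield.
a = (A_s − A'_s) f_y/(0.85 f'_c b) = (9.25 − 0.85) × 60/(0.85 × 3 × 15.4) = 12.834 in.
c = a/β₁ = 12.834/0.85 = 15.099 in; ε'_s = 0.003(c − d')/c = 0.0025 ≥ ε_y = 0.0021, so the compression steel yields.
M_n = (A_s − A'_s) f_y (d − a/2) + A'_s f_y (d − d') = 504 × (26.8 − 6.417) + 51 × (26.8 − 2.7) = 10273.0 + 1229.1 = 11502.1 kip·in = 11502.1/12 = 958.51 kip·ft.

M_n ≈ 959 kip·ft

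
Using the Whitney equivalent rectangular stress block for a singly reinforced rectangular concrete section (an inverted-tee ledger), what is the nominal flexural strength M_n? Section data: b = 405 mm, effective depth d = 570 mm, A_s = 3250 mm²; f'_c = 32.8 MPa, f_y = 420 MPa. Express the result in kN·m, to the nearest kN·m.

T = A_s f_y = 3250 × 420 = 1365000 N = 1365 kN.
From C = T: a = T/(0.85 f'_c b) = 1365000/(0.85 × 32.8 × 405) = 120.89 mm.
M_n = T(d − a/2) = 1365 kN × (570 − 60.445) mm = 695.54 kN·m.

M_n ≈ 696 kN·m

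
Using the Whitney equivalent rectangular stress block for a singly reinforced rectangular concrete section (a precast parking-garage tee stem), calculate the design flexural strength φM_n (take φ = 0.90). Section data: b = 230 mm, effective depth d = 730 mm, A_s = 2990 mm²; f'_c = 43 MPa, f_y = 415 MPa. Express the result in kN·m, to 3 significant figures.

φM_n ≈ 733 kN·m

T = A_s f_y = 2990 × 415 = 1240850 N = 1240.85 kN.
From C = T: a = T/(0.85 f'_c b) = 1240850/(0.85 × 43 × 230) = 147.61 mm.
M_n = T(d − a/2) = 1240.85 kN × (730 − 73.805) mm = 814.24 kN·m.
φM_n = 0.90 × 814.24 = 732.82 kN·m.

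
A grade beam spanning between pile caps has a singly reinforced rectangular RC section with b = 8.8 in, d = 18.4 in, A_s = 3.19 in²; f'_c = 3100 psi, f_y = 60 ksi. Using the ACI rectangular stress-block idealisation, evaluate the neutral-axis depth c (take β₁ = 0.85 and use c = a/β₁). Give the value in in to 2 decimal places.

c ≈ 9.71 in

T = A_s f_y = 3.19 × 60 = 191.4 kips.
a = T/(0.85 f'_c b) = 191.4/(0.85 × 3.1 × 8.8) = 8.2543 in.
With β₁ = 0.85, c = a/β₁ = 8.2543/0.85 = 9.71 in.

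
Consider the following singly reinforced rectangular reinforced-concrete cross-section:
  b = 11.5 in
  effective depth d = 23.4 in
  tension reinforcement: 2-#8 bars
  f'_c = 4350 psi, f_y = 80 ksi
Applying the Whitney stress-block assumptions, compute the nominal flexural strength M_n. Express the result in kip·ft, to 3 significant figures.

A_s = 2 × 0.79 = 1.58 in².
T = A_s f_y = 1.58 × 80 = 126.4 kips.
a = T/(0.85 f'_c b) = 126.4/(0.85 × 4.35 × 11.5) = 2.973 in.
M_n = T(d − a/2) = 126.4 × (23.4 − 1.4865) = 2769.9 kip·in = 2769.9/12 = 230.83 kip·ft.

M_n ≈ 231 kip·ft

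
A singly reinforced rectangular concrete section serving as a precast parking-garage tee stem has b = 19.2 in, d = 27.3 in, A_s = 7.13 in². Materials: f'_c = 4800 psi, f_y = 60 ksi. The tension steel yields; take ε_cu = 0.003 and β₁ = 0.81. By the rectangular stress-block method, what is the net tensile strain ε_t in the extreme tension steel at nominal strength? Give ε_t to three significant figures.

a = A_s f_y/(0.85 f'_c b) = 5.461 in.
β₁ = 0.81, so c = a/β₁ = 5.461/0.81 = 6.742 in.
From the linear strain diagram with ε_cu = 0.003: ε_t = 0.003 (d − c)/c = 0.003 × (27.3 − 6.742)/6.742 = 0.00915.
Since ε_t ≥ 0.005, the section is tension-controlled.

ε_t ≈ 0.00915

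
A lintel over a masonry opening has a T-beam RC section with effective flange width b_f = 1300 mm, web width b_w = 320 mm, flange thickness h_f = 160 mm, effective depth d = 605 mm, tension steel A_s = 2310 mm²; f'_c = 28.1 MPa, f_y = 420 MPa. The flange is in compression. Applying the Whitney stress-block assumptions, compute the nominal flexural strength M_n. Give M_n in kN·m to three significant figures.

M_n ≈ 572 kN·m

Tension: T = A_s f_y = 2310 × 420 = 970200 N.
Try a within the flange: a = T/(0.85 f'_c b_f) = 970200/(0.85 × 28.1 × 1300) = 31.25 mm.
Since a = 31.25 ≤ h_f = 160 mm, the stress block lies entirely in the flange; analyse as a rectangular beam of width b_f.
M_n = T(d − a/2) = 970200 × (605 − 15.625) = 571.81 × 10⁶ N·mm.
M_n = 571.81 kN·m.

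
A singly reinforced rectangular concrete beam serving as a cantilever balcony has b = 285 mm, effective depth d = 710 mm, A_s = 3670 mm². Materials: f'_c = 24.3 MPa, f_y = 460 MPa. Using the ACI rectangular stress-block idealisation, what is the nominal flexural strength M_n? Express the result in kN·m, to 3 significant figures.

M_n ≈ 957 kN·m

T = A_s f_y = 3670 × 460 = 1688200 N = 1688.2 kN.
From C = T: a = T/(0.85 f'_c b) = 1688200/(0.85 × 24.3 × 285) = 286.78 mm.
M_n = T(d − a/2) = 1688.2 kN × (710 − 143.39) mm = 956.55 kN·m.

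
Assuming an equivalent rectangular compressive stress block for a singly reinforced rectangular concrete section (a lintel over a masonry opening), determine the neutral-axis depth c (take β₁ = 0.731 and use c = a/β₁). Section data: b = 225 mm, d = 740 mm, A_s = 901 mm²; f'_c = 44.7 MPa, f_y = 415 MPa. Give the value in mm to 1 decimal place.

T = A_s f_y = 901 × 415 = 373915 N = 373.915 kN.
Setting C = 0.85 f'_c a b equal to T: a = 373915/(0.85 × 44.7 × 225) = 43.739 mm.
With β₁ = 0.731, c = a/β₁ = 43.739/0.731 = 59.8 mm.

c ≈ 59.8 mm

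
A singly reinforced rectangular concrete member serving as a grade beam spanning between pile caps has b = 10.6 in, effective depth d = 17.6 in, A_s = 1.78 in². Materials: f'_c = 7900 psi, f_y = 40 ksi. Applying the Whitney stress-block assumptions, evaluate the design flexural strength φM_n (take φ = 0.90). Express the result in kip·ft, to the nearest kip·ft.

φM_n ≈ 91 kip·ft

T = A_s f_y = 1.78 × 40 = 71.2 kips.
a = T/(0.85 f'_c b) = 71.2/(0.85 × 7.9 × 10.6) = 1.000 in.
M_n = T(d − a/2) = 71.2 × (17.6 − 0.5) = 1217.5 kip·in = 1217.5/12 = 101.46 kip·ft.
φM_n = 0.90 × 101.46 = 91.31 kip·ft.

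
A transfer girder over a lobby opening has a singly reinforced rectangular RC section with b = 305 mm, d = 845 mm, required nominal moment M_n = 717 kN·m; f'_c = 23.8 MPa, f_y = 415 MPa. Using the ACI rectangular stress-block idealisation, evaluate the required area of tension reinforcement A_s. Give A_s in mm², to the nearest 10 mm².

A_s ≈ 2250 mm²

With M_n = 0.85 f'_c a b (d − a/2), solve the quadratic for a:
a = d − √(d² − 2M_n/(0.85 f'_c b)) = 845 − √(845² − 2 × 717×10⁶/(0.85 × 23.8 × 305)) = 151.01 mm.
A_s = 0.85 f'_c a b / f_y = 0.85 × 23.8 × 151.01 × 305 / 415 = 2245.2 mm².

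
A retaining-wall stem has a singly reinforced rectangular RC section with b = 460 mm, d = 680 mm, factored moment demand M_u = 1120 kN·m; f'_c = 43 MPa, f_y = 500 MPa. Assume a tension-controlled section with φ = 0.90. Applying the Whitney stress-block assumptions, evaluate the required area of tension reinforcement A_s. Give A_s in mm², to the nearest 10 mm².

A_s ≈ 4010 mm²

M_n = M_u/φ = 1120/0.90 = 1244.44 kN·m.
With M_n = 0.85 f'_c a b (d − a/2), solve the quadratic for a:
a = d − √(d² − 2M_n/(0.85 f'_c b)) = 680 − √(680² − 2 × 1244.44×10⁶/(0.85 × 43 × 460)) = 119.32 mm.
A_s = 0.85 f'_c a b / f_y = 0.85 × 43 × 119.32 × 460 / 500 = 4012.3 mm².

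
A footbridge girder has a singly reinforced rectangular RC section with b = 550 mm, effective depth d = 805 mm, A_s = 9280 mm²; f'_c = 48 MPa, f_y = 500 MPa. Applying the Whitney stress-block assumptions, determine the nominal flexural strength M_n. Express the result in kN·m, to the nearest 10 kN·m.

T = A_s f_y = 9280 × 500 = 4640000 N = 4640 kN.
From C = T: a = T/(0.85 f'_c b) = 4640000/(0.85 × 48 × 550) = 206.77 mm.
M_n = T(d − a/2) = 4640 kN × (805 − 103.385) mm = 3255.49 kN·m.

M_n ≈ 3260 kN·m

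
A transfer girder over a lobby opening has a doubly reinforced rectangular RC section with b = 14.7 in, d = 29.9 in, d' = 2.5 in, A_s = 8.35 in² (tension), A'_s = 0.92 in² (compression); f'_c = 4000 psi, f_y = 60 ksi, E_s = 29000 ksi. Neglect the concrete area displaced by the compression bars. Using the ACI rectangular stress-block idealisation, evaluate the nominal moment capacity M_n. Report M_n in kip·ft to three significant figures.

M_n ≈ 1070 kip·ft

Assume both steels yield.
a = (A_s − A'_s) f_y/(0.85 f'_c b) = (8.35 − 0.92) × 60/(0.85 × 4 × 14.7) = 8.920 in.
c = a/β₁ = 8.920/0.85 = 10.494 in; ε'_s = 0.003(c − d')/c = 0.0023 ≥ ε_y = 0.0021, so the compression steel yields.
M_n = (A_s − A'_s) f_y (d − a/2) + A'_s f_y (d − d') = 445.8 × (29.9 − 4.46) + 55.2 × (29.9 − 2.5) = 11341.2 + 1512.5 = 12853.7 kip·in = 12853.7/12 = 1071.14 kip·ft.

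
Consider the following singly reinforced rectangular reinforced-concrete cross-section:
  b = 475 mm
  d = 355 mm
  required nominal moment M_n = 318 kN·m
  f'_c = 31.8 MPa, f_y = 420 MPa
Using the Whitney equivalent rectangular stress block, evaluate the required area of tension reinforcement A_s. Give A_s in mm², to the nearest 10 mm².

With M_n = 0.85 f'_c a b (d − a/2), solve the quadratic for a:
a = d − √(d² − 2M_n/(0.85 f'_c b)) = 355 − √(355² − 2 × 318×10⁶/(0.85 × 31.8 × 475)) = 78.43 mm.
A_s = 0.85 f'_c a b / f_y = 0.85 × 31.8 × 78.43 × 475 / 420 = 2397.6 mm².

A_s ≈ 2400 mm²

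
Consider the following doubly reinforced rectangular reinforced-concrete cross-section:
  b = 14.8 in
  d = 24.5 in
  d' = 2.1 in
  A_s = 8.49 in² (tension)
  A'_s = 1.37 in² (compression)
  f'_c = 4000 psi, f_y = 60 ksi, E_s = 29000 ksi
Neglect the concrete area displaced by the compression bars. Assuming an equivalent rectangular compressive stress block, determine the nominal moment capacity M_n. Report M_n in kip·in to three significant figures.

Assume both steels yield.
a = (A_s − A'_s) f_y/(0.85 f'_c b) = (8.49 − 1.37) × 60/(0.85 × 4 × 14.8) = 8.490 in.
c = a/β₁ = 8.490/0.85 = 9.988 in; ε'_s = 0.003(c − d')/c = 0.0024 ≥ ε_y = 0.0021, so the compression steel yields.
M_n = (A_s − A'_s) f_y (d − a/2) + A'_s f_y (d − d') = 427.2 × (24.5 − 4.245) + 82.2 × (24.5 − 2.1) = 8652.9 + 1841.3 = 10494.2 kip·in.

M_n ≈ 10500 kip·in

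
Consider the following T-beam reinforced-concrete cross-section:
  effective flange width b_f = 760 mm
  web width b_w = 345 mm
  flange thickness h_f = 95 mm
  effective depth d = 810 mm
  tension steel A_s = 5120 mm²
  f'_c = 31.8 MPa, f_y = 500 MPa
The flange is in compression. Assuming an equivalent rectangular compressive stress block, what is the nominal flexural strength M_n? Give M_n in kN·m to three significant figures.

M_n ≈ 1900 kN·m

Tension: T = A_s f_y = 5120 × 500 = 2560000 N.
Try a within the flange: a = T/(0.85 f'_c b_f) = 2560000/(0.85 × 31.8 × 760) = 124.62 mm.
a = 124.62 > h_f = 95 mm: the block extends into the web. Split into flange-overhang and web parts.
C_f = 0.85 f'_c (b_f − b_w) h_f = 0.85 × 31.8 × (760 − 345) × 95 = 1065658 N.
Remaining web compression depth: a_w = (T − C_f)/(0.85 f'_c b_w) = (2560000 − 1065658)/(0.85 × 31.8 × 345) = 160.25 mm.
M_n = C_f(d − h_f/2) + (T − C_f)(d − a_w/2) = 1065658 × (810 − 47.5) + 1494342 × (810 − 80.125) = 812.56 + 1090.68 = 1903.24 × 10⁶ N·mm.
M_n = 1903.24 kN·m.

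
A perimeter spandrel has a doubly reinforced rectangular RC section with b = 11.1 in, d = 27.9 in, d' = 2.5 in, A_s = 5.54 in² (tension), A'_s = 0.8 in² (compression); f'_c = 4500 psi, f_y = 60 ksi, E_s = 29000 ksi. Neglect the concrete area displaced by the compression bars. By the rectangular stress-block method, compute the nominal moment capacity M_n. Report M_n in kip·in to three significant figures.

M_n ≈ 8200 kip·in

Assume both steels yield.
a = (A_s − A'_s) f_y/(0.85 f'_c b) = (5.54 − 0.8) × 60/(0.85 × 4.5 × 11.1) = 6.698 in.
c = a/β₁ = 6.698/0.825 = 8.119 in; ε'_s = 0.003(c − d')/c = 0.0021 ≥ ε_y = 0.0021, so the compression steel yields.
M_n = (A_s − A'_s) f_y (d − a/2) + A'_s f_y (d − d') = 284.4 × (27.9 − 3.349) + 48 × (27.9 − 2.5) = 6982.3 + 1219.2 = 8201.5 kip·in.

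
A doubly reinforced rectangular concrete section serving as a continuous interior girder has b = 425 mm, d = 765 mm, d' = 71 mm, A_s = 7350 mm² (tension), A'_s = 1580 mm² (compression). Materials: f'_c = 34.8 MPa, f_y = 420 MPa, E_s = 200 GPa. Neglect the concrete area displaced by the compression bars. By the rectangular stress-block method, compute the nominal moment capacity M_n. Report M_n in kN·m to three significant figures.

Assume both tension and compression steel yield.
Net tension couple steel: A_s − A'_s = 5770 mm².
a = (A_s − A'_s) f_y / (0.85 f'_c b) = 2423400/(0.85 × 34.8 × 425) = 192.77 mm.
c = a/β₁ = 192.77/0.801 = 240.66 mm; ε'_s = 0.003(c − d')/c = 0.0021 ≥ f_y/E_s = 0.0021, so compression steel does yield.
M_n = (A_s − A'_s) f_y (d − a/2) + A'_s f_y (d − d') = [2423400 × (765 − 96.385) + 663600 × (765 − 71)] × 10⁻⁶ = 1620.32 + 460.54 = 2080.86 kN·m.

M_n ≈ 2080 kN·m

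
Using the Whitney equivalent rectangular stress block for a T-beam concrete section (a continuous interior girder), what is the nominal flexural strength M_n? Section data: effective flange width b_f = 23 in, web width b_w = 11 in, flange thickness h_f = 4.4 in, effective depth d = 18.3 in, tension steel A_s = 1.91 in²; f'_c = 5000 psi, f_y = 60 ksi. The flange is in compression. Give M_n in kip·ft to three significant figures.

M_n ≈ 169 kip·ft

Tension: T = A_s f_y = 1.91 × 60 = 114.6 kips.
Try a within the flange: a = T/(0.85 f'_c b_f) = 114.6/(0.85 × 5 × 23) = 1.172 in.
Since a = 1.172 ≤ h_f = 4.4 in, the stress block lies entirely in the flange; analyse as a rectangular beam of width b_f.
M_n = T(d − a/2) = 114.6 × (18.3 − 0.586) = 2030.0 kip·in.
M_n = 2030.0/12 = 169.17 kip·ft.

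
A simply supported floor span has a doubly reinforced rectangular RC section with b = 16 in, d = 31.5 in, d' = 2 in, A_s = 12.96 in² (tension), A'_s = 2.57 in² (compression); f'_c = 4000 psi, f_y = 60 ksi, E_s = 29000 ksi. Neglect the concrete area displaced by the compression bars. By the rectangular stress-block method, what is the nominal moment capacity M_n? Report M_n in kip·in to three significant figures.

M_n ≈ 20600 kip·in

Assume both steels yield.
a = (A_s − A'_s) f_y/(0.85 f'_c b) = (12.96 − 2.57) × 60/(0.85 × 4 × 16) = 11.460 in.
c = a/β₁ = 11.460/0.85 = 13.482 in; ε'_s = 0.003(c − d')/c = 0.0026 ≥ ε_y = 0.0021, so the compression steel yields.
M_n = (A_s − A'_s) f_y (d − a/2) + A'_s f_y (d − d') = 623.4 × (31.5 − 5.73) + 154.2 × (31.5 − 2) = 16065.0 + 4548.9 = 20613.9 kip·in.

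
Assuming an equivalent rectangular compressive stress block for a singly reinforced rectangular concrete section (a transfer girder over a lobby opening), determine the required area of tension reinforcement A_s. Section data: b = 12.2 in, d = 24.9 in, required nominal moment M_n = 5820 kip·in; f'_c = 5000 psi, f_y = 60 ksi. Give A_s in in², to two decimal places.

A_s ≈ 4.33 in²

From M_n = 0.85 f'_c a b (d − a/2):
a = d − √(d² − 2M_n/(0.85 f'_c b)) = 24.9 − √(24.9² − 2 × 5820/(0.85 × 5 × 12.2)) = 5.012 in.
A_s = 0.85 f'_c a b / f_y = 0.85 × 5 × 5.012 × 12.2 / 60 = 4.331 in².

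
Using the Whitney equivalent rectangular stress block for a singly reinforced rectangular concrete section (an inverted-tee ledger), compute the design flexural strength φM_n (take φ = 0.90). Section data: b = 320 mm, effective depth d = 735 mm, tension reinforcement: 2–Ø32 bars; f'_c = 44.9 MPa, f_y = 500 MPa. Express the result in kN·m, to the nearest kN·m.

A_s = 2 × 804 = 1608 mm².
T = A_s f_y = 1608 × 500 = 804000 N = 804 kN.
From C = T: a = T/(0.85 f'_c b) = 804000/(0.85 × 44.9 × 320) = 65.83 mm.
M_n = T(d − a/2) = 804 kN × (735 − 32.915) mm = 564.48 kN·m.
φM_n = 0.90 × 564.48 = 508.03 kN·m.

φM_n ≈ 508 kN·m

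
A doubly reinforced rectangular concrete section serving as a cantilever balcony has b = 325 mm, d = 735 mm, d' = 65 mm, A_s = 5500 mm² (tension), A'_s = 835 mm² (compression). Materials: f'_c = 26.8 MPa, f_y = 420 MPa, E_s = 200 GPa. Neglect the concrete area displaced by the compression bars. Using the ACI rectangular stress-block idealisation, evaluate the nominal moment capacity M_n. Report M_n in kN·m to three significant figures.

M_n ≈ 1420 kN·m

Assume both tension and compression steel yield.
Net tension couple steel: A_s − A'_s = 4665 mm².
a = (A_s − A'_s) f_y / (0.85 f'_c b) = 1959300/(0.85 × 26.8 × 325) = 264.65 mm.
c = a/β₁ = 264.65/0.85 = 311.35 mm; ε'_s = 0.003(c − d')/c = 0.0024 ≥ f_y/E_s = 0.0021, so compression steel does yield.
M_n = (A_s − A'_s) f_y (d − a/2) + A'_s f_y (d − d') = [1959300 × (735 − 132.325) + 350700 × (735 − 65)] × 10⁻⁶ = 1180.82 + 234.97 = 1415.79 kN·m.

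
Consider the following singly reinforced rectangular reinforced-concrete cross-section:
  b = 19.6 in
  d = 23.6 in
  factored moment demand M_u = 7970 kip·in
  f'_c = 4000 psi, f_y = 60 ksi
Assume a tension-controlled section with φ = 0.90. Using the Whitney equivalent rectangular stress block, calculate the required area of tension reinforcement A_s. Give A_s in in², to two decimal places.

M_n = M_u/φ = 7970/0.90 = 8855.56 kip·in.
From M_n = 0.85 f'_c a b (d − a/2):
a = d − √(d² − 2M_n/(0.85 f'_c b)) = 23.6 − √(23.6² − 2 × 8855.56/(0.85 × 4 × 19.6)) = 6.536 in.
A_s = 0.85 f'_c a b / f_y = 0.85 × 4 × 6.536 × 19.6 / 60 = 7.259 in².

A_s ≈ 7.26 in²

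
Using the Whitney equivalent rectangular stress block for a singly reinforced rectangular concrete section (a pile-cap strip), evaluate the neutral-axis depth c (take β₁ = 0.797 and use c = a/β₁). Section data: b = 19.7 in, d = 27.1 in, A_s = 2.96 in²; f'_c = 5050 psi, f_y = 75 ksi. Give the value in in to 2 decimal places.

T = A_s f_y = 2.96 × 75 = 222 kips.
a = T/(0.85 f'_c b) = 222/(0.85 × 5.05 × 19.7) = 2.6253 in.
With β₁ = 0.797, c = a/β₁ = 2.6253/0.797 = 3.29 in.

c ≈ 3.29 in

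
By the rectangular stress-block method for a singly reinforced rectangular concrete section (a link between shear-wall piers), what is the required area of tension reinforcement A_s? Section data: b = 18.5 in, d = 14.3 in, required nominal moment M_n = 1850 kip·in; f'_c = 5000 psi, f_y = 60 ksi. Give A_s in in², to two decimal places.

From M_n = 0.85 f'_c a b (d − a/2):
a = d − √(d² − 2M_n/(0.85 f'_c b)) = 14.3 − √(14.3² − 2 × 1850/(0.85 × 5 × 18.5)) = 1.753 in.
A_s = 0.85 f'_c a b / f_y = 0.85 × 5 × 1.753 × 18.5 / 60 = 2.297 in².

A_s ≈ 2.30 in²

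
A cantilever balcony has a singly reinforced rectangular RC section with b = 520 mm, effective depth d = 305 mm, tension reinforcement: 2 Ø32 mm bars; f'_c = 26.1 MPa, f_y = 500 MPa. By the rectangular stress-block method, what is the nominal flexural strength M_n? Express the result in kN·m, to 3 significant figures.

M_n ≈ 217 kN·m

A_s = 2 × 804 = 1608 mm².
T = A_s f_y = 1608 × 500 = 804000 N = 804 kN.
From C = T: a = T/(0.85 f'_c b) = 804000/(0.85 × 26.1 × 520) = 69.69 mm.
M_n = T(d − a/2) = 804 kN × (305 − 34.845) mm = 217.20 kN·m.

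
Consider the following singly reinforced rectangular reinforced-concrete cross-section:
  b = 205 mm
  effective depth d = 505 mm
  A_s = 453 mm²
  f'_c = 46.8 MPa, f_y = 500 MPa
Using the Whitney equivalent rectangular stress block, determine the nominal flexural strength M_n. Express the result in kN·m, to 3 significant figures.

T = A_s f_y = 453 × 500 = 226500 N = 226.5 kN.
From C = T: a = T/(0.85 f'_c b) = 226500/(0.85 × 46.8 × 205) = 27.77 mm.
M_n = T(d − a/2) = 226.5 kN × (505 − 13.885) mm = 111.24 kN·m.

M_n ≈ 111 kN·m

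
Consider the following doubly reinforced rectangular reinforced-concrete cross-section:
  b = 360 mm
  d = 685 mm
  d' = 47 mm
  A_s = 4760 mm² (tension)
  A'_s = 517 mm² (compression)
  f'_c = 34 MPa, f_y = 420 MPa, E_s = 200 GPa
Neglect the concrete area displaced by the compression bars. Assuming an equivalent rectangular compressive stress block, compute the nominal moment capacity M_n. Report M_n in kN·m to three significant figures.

Assume both tension and compression steel yield.
Net tension couple steel: A_s − A'_s = 4243 mm².
a = (A_s − A'_s) f_y / (0.85 f'_c b) = 1782060/(0.85 × 34 × 360) = 171.29 mm.
c = a/β₁ = 171.29/0.807 = 212.26 mm; ε'_s = 0.003(c − d')/c = 0.0023 ≥ f_y/E_s = 0.0021, so compression steel does yield.
M_n = (A_s − A'_s) f_y (d − a/2) + A'_s f_y (d − d') = [1782060 × (685 − 85.645) + 217140 × (685 − 47)] × 10⁻⁶ = 1068.09 + 138.54 = 1206.63 kN·m.

M_n ≈ 1210 kN·m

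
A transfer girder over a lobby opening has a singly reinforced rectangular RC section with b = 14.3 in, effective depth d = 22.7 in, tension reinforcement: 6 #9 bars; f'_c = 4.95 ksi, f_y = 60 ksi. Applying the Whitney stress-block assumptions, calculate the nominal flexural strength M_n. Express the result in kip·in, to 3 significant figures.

A_s = 6 × 1 = 6 in².
T = A_s f_y = 6 × 60 = 360 kips.
a = T/(0.85 f'_c b) = 360/(0.85 × 4.95 × 14.3) = 5.983 in.
M_n = T(d − a/2) = 360 × (22.7 − 2.9915) = 7095.1 kip·in.

M_n ≈ 7100 kip·in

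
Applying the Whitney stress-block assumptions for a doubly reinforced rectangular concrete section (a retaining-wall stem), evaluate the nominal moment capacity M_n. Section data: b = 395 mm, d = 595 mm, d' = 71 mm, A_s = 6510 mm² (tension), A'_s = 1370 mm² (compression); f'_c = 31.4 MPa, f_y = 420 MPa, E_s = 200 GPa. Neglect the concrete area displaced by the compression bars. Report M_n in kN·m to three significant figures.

M_n ≈ 1360 kN·m

Assume both tension and compression steel yield.
Net tension couple steel: A_s − A'_s = 5140 mm².
a = (A_s − A'_s) f_y / (0.85 f'_c b) = 2158800/(0.85 × 31.4 × 395) = 204.77 mm.
c = a/β₁ = 204.77/0.826 = 247.91 mm; ε'_s = 0.003(c − d')/c = 0.0021 ≥ f_y/E_s = 0.0021, so compression steel does yield.
M_n = (A_s − A'_s) f_y (d − a/2) + A'_s f_y (d − d') = [2158800 × (595 − 102.385) + 575400 × (595 − 71)] × 10⁻⁶ = 1063.46 + 301.51 = 1364.97 kN·m.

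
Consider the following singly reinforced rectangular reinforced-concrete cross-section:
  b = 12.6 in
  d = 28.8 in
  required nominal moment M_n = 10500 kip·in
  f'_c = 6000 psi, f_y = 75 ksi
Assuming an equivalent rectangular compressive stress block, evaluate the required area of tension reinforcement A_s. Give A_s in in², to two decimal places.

From M_n = 0.85 f'_c a b (d − a/2):
a = d − √(d² − 2M_n/(0.85 f'_c b)) = 28.8 − √(28.8² − 2 × 10500/(0.85 × 6 × 12.6)) = 6.380 in.
A_s = 0.85 f'_c a b / f_y = 0.85 × 6 × 6.380 × 12.6 / 75 = 5.466 in².

A_s ≈ 5.47 in²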